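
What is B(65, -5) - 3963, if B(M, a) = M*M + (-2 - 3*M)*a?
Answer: 1247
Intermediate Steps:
B(M, a) = M**2 + a*(-2 - 3*M)
B(65, -5) - 3963 = (65**2 - 2*(-5) - 3*65*(-5)) - 3963 = (4225 + 10 + 975) - 3963 = 5210 - 3963 = 1247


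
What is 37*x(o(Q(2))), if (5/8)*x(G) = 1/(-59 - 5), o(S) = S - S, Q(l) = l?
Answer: -37/40 ≈ -0.92500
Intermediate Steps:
o(S) = 0
x(G) = -1/40 (x(G) = 8/(5*(-59 - 5)) = (8/5)/(-64) = (8/5)*(-1/64) = -1/40)
37*x(o(Q(2))) = 37*(-1/40) = -37/40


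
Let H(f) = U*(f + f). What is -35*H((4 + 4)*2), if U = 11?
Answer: -12320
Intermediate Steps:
H(f) = 22*f (H(f) = 11*(f + f) = 11*(2*f) = 22*f)
-35*H((4 + 4)*2) = -770*(4 + 4)*2 = -770*8*2 = -770*16 = -35*352 = -12320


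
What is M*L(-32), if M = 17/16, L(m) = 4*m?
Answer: -136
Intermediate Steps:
M = 17/16 (M = 17*(1/16) = 17/16 ≈ 1.0625)
M*L(-32) = 17*(4*(-32))/16 = (17/16)*(-128) = -136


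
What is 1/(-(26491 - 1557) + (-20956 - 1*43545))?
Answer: -1/89435 ≈ -1.1181e-5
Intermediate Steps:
1/(-(26491 - 1557) + (-20956 - 1*43545)) = 1/(-1*24934 + (-20956 - 43545)) = 1/(-24934 - 64501) = 1/(-89435) = -1/89435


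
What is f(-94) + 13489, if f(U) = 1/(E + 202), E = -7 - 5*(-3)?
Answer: 2832691/210 ≈ 13489.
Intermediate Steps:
E = 8 (E = -7 + 15 = 8)
f(U) = 1/210 (f(U) = 1/(8 + 202) = 1/210)
f(-94) + 13489 = 1/210 + 13489 = 2832691/210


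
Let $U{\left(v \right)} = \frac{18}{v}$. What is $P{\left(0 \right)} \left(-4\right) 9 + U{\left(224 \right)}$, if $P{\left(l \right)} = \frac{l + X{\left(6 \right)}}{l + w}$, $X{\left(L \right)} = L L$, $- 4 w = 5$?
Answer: $\frac{580653}{560} \approx 1036.9$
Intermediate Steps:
$w = - \frac{5}{4}$ ($w = \left(- \frac{1}{4}\right) 5 = - \frac{5}{4} \approx -1.25$)
$X{\left(L \right)} = L^{2}$
$P{\left(l \right)} = \frac{36 + l}{- \frac{5}{4} + l}$ ($P{\left(l \right)} = \frac{l + 6^{2}}{l - \frac{5}{4}} = \frac{l + 36}{- \frac{5}{4} + l} = \frac{36 + l}{- \frac{5}{4} + l}$)
$P{\left(0 \right)} \left(-4\right) 9 + U{\left(224 \right)} = \frac{4 \left(36 + 0\right)}{-5 + 4 \cdot 0} \left(-4\right) 9 + \frac{18}{224} = 4 \frac{1}{-5 + 0} \cdot 36 \left(-4\right) 9 + 18 \cdot \frac{1}{224} = 4 \frac{1}{-5} \cdot 36 \left(-4\right) 9 + \frac{9}{112} = 4 \left(- \frac{1}{5}\right) 36 \left(-4\right) 9 + \frac{9}{112} = \left(- \frac{144}{5}\right) \left(-4\right) 9 + \frac{9}{112} = \frac{576}{5} \cdot 9 + \frac{9}{112} = \frac{5184}{5} + \frac{9}{112} = \frac{580653}{560}$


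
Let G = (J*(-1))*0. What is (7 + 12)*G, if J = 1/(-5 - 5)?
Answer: 0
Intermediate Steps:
J = -⅒ (J = 1/(-10) = -⅒ ≈ -0.10000)
G = 0 (G = -⅒*(-1)*0 = (⅒)*0 = 0)
(7 + 12)*G = (7 + 12)*0 = 19*0 = 0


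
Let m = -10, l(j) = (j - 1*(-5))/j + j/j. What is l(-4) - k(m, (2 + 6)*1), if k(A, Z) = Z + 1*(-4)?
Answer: -13/4 ≈ -3.2500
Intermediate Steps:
l(j) = 1 + (5 + j)/j (l(j) = (j + 5)/j + 1 = (5 + j)/j + 1 = 1 + (5 + j)/j)
k(A, Z) = -4 + Z (k(A, Z) = Z - 4 = -4 + Z)
l(-4) - k(m, (2 + 6)*1) = (2 + 5/(-4)) - (-4 + (2 + 6)*1) = (2 + 5*(-¼)) - (-4 + 8*1) = (2 - 5/4) - (-4 + 8) = ¾ - 1*4 = ¾ - 4 = -13/4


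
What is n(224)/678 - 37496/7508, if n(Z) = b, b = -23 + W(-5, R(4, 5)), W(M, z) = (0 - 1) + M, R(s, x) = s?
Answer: -6410005/1272606 ≈ -5.0369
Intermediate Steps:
W(M, z) = -1 + M
b = -29 (b = -23 + (-1 - 5) = -23 - 6 = -29)
n(Z) = -29
n(224)/678 - 37496/7508 = -29/678 - 37496/7508 = -29*1/678 - 37496*1/7508 = -29/678 - 9374/1877 = -6410005/1272606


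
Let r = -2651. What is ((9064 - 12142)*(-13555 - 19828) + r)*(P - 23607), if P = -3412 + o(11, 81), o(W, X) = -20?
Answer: -2778263279697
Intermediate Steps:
P = -3432 (P = -3412 - 20 = -3432)
((9064 - 12142)*(-13555 - 19828) + r)*(P - 23607) = ((9064 - 12142)*(-13555 - 19828) - 2651)*(-3432 - 23607) = (-3078*(-33383) - 2651)*(-27039) = (102752874 - 2651)*(-27039) = 102750223*(-27039) = -2778263279697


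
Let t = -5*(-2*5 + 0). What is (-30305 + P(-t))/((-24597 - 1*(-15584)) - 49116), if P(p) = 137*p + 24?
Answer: 37131/58129 ≈ 0.63877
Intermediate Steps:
t = 50 (t = -5*(-10 + 0) = -5*(-10) = 50)
P(p) = 24 + 137*p
(-30305 + P(-t))/((-24597 - 1*(-15584)) - 49116) = (-30305 + (24 + 137*(-1*50)))/((-24597 - 1*(-15584)) - 49116) = (-30305 + (24 + 137*(-50)))/((-24597 + 15584) - 49116) = (-30305 + (24 - 6850))/(-9013 - 49116) = (-30305 - 6826)/(-58129) = -37131*(-1/58129) = 37131/58129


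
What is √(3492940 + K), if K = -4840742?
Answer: I*√1347802 ≈ 1160.9*I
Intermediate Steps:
√(3492940 + K) = √(3492940 - 4840742) = √(-1347802) = I*√1347802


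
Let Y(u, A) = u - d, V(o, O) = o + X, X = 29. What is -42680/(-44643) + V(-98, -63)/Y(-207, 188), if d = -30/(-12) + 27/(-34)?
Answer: 203794879/158393364 ≈ 1.2866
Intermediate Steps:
d = 29/17 (d = -30*(-1/12) + 27*(-1/34) = 5/2 - 27/34 = 29/17 ≈ 1.7059)
V(o, O) = 29 + o (V(o, O) = o + 29 = 29 + o)
Y(u, A) = -29/17 + u (Y(u, A) = u - 1*29/17 = u - 29/17 = -29/17 + u)
-42680/(-44643) + V(-98, -63)/Y(-207, 188) = -42680/(-44643) + (29 - 98)/(-29/17 - 207) = -42680*(-1/44643) - 69/(-3548/17) = 42680/44643 - 69*(-17/3548) = 42680/44643 + 1173/3548 = 203794879/158393364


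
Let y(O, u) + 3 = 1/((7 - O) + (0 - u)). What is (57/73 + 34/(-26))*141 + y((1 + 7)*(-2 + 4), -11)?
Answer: -145745/1898 ≈ -76.789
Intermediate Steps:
y(O, u) = -3 + 1/(7 - O - u) (y(O, u) = -3 + 1/((7 - O) + (0 - u)) = -3 + 1/((7 - O) - u) = -3 + 1/(7 - O - u))
(57/73 + 34/(-26))*141 + y((1 + 7)*(-2 + 4), -11) = (57/73 + 34/(-26))*141 + (20 - 3*(1 + 7)*(-2 + 4) - 3*(-11))/(-7 + (1 + 7)*(-2 + 4) - 11) = (57*(1/73) + 34*(-1/26))*141 + (20 - 24*2 + 33)/(-7 + 8*2 - 11) = (57/73 - 17/13)*141 + (20 - 3*16 + 33)/(-7 + 16 - 11) = -500/949*141 + (20 - 48 + 33)/(-2) = -70500/949 - 1/2*5 = -70500/949 - 5/2 = -145745/1898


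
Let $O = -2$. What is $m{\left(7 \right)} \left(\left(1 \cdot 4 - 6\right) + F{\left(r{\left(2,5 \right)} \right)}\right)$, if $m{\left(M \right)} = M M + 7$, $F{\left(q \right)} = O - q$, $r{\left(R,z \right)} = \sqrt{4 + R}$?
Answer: $-224 - 56 \sqrt{6} \approx -361.17$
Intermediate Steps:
$F{\left(q \right)} = -2 - q$
$m{\left(M \right)} = 7 + M^{2}$ ($m{\left(M \right)} = M^{2} + 7 = 7 + M^{2}$)
$m{\left(7 \right)} \left(\left(1 \cdot 4 - 6\right) + F{\left(r{\left(2,5 \right)} \right)}\right) = \left(7 + 7^{2}\right) \left(\left(1 \cdot 4 - 6\right) - \left(2 + \sqrt{4 + 2}\right)\right) = \left(7 + 49\right) \left(\left(4 - 6\right) - \left(2 + \sqrt{6}\right)\right) = 56 \left(-2 - \left(2 + \sqrt{6}\right)\right) = 56 \left(-4 - \sqrt{6}\right) = -224 - 56 \sqrt{6}$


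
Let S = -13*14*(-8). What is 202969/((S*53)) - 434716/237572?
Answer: 282184365/352556848 ≈ 0.80039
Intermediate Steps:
S = 1456 (S = -182*(-8) = 1456)
202969/((S*53)) - 434716/237572 = 202969/((1456*53)) - 434716/237572 = 202969/77168 - 434716*1/237572 = 202969*(1/77168) - 108679/59393 = 15613/5936 - 108679/59393 = 282184365/352556848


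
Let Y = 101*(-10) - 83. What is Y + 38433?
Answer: 37340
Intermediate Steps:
Y = -1093 (Y = -1010 - 83 = -1093)
Y + 38433 = -1093 + 38433 = 37340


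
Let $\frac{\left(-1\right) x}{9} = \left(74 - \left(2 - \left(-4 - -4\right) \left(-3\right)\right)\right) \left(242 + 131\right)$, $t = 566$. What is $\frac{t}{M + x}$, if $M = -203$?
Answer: $- \frac{566}{241907} \approx -0.0023397$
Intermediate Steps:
$x = -241704$ ($x = - 9 \left(74 - \left(2 - \left(-4 - -4\right) \left(-3\right)\right)\right) \left(242 + 131\right) = - 9 \left(74 - \left(2 - \left(-4 + 4\right) \left(-3\right)\right)\right) 373 = - 9 \left(74 + \left(-2 + 0 \left(-3\right)\right)\right) 373 = - 9 \left(74 + \left(-2 + 0\right)\right) 373 = - 9 \left(74 - 2\right) 373 = - 9 \cdot 72 \cdot 373 = \left(-9\right) 26856 = -241704$)
$\frac{t}{M + x} = \frac{566}{-203 - 241704} = \frac{566}{-241907} = 566 \left(- \frac{1}{241907}\right) = - \frac{566}{241907}$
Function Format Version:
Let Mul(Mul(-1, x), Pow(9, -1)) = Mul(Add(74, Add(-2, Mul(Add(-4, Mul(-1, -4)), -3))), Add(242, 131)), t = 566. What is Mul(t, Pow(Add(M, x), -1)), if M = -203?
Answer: Rational(-566, 241907) ≈ -0.0023397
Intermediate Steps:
x = -241704 (x = Mul(-9, Mul(Add(74, Add(-2, Mul(Add(-4, Mul(-1, -4)), -3))), Add(242, 131))) = Mul(-9, Mul(Add(74, Add(-2, Mul(Add(-4, 4), -3))), 373)) = Mul(-9, Mul(Add(74, Add(-2, Mul(0, -3))), 373)) = Mul(-9, Mul(Add(74, Add(-2, 0)), 373)) = Mul(-9, Mul(Add(74, -2), 373)) = Mul(-9, Mul(72, 373)) = Mul(-9, 26856) = -241704)
Mul(t, Pow(Add(M, x), -1)) = Mul(566, Pow(Add(-203, -241704), -1)) = Mul(566, Pow(-241907, -1)) = Mul(566, Rational(-1, 241907)) = Rational(-566, 241907)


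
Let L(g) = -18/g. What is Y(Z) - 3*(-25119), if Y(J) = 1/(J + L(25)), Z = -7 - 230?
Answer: 447846626/5943 ≈ 75357.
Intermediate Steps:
Z = -237
Y(J) = 1/(-18/25 + J) (Y(J) = 1/(J - 18/25) = 1/(-18/25 + J))
Y(Z) - 3*(-25119) = 25/(-18 + 25*(-237)) - 3*(-25119) = 25/(-18 - 5925) - 1*(-75357) = 25/(-5943) + 75357 = 25*(-1/5943) + 75357 = -25/5943 + 75357 = 447846626/5943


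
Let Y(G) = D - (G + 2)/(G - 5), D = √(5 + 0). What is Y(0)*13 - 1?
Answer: 21/5 + 13*√5 ≈ 33.269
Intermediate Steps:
D = √5 ≈ 2.2361
Y(G) = √5 - (2 + G)/(-5 + G) (Y(G) = √5 - (G + 2)/(G - 5) = √5 - (2 + G)/(-5 + G))
Y(0)*13 - 1 = ((-2 - 1*0 - 5*√5 + 0*√5)/(-5 + 0))*13 - 1 = ((-2 + 0 - 5*√5 + 0)/(-5))*13 - 1 = -(-2 - 5*√5)/5*13 - 1 = (⅖ + √5)*13 - 1 = (26/5 + 13*√5) - 1 = 21/5 + 13*√5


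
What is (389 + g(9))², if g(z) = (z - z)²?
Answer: 151321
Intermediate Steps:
g(z) = 0 (g(z) = 0² = 0)
(389 + g(9))² = (389 + 0)² = 389² = 151321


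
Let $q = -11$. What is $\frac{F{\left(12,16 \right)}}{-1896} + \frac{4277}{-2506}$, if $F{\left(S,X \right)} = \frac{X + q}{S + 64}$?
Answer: $- \frac{44022223}{25793184} \approx -1.7067$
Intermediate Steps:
$F{\left(S,X \right)} = \frac{-11 + X}{64 + S}$ ($F{\left(S,X \right)} = \frac{X - 11}{S + 64} = \frac{-11 + X}{64 + S}$)
$\frac{F{\left(12,16 \right)}}{-1896} + \frac{4277}{-2506} = \frac{\frac{1}{64 + 12} \left(-11 + 16\right)}{-1896} + \frac{4277}{-2506} = \frac{1}{76} \cdot 5 \left(- \frac{1}{1896}\right) + 4277 \left(- \frac{1}{2506}\right) = \frac{1}{76} \cdot 5 \left(- \frac{1}{1896}\right) - \frac{611}{358} = \frac{5}{76} \left(- \frac{1}{1896}\right) - \frac{611}{358} = - \frac{5}{144096} - \frac{611}{358} = - \frac{44022223}{25793184}$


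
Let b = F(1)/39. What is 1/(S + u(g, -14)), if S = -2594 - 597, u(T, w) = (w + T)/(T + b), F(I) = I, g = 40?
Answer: -1561/4980137 ≈ -0.00031344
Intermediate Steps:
b = 1/39 ≈ 0.025641
u(T, w) = (T + w)/(1/39 + T) (u(T, w) = (w + T)/(T + 1/39) = (T + w)/(1/39 + T))
S = -3191
1/(S + u(g, -14)) = 1/(-3191 + 39*(40 - 14)/(1 + 39*40)) = 1/(-3191 + 39*26/(1 + 1560)) = 1/(-3191 + 39*26/1561) = 1/(-3191 + 39*(1/1561)*26) = 1/(-3191 + 1014/1561) = 1/(-4980137/1561) = -1561/4980137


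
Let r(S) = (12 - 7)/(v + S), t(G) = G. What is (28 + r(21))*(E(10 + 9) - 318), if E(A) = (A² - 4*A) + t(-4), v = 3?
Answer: -25049/24 ≈ -1043.7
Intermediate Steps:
r(S) = 5/(3 + S) (r(S) = (12 - 7)/(3 + S) = 5/(3 + S))
E(A) = -4 + A² - 4*A (E(A) = (A² - 4*A) - 4 = -4 + A² - 4*A)
(28 + r(21))*(E(10 + 9) - 318) = (28 + 5/(3 + 21))*((-4 + (10 + 9)² - 4*(10 + 9)) - 318) = (28 + 5/24)*((-4 + 19² - 4*19) - 318) = (28 + 5*(1/24))*((-4 + 361 - 76) - 318) = (28 + 5/24)*(281 - 318) = (677/24)*(-37) = -25049/24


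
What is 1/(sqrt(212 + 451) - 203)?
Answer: -203/40546 - sqrt(663)/40546 ≈ -0.0056417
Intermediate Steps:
1/(sqrt(212 + 451) - 203) = 1/(sqrt(663) - 203) = 1/(-203 + sqrt(663))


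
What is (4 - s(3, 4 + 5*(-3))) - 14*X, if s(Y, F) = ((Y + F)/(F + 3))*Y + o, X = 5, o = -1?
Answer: -68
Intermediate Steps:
s(Y, F) = -1 + Y*(F + Y)/(3 + F) (s(Y, F) = ((Y + F)/(F + 3))*Y - 1 = ((F + Y)/(3 + F))*Y - 1 = Y*(F + Y)/(3 + F) - 1 = -1 + Y*(F + Y)/(3 + F))
(4 - s(3, 4 + 5*(-3))) - 14*X = (4 - (-3 + 3² - (4 + 5*(-3)) + (4 + 5*(-3))*3)/(3 + (4 + 5*(-3)))) - 14*5 = (4 - (-3 + 9 - (4 - 15) + (4 - 15)*3)/(3 + (4 - 15))) - 70 = (4 - (-3 + 9 - 1*(-11) - 11*3)/(3 - 11)) - 70 = (4 - (-3 + 9 + 11 - 33)/(-8)) - 70 = (4 - (-1)*(-16)/8) - 70 = (4 - 1*2) - 70 = (4 - 2) - 70 = 2 - 70 = -68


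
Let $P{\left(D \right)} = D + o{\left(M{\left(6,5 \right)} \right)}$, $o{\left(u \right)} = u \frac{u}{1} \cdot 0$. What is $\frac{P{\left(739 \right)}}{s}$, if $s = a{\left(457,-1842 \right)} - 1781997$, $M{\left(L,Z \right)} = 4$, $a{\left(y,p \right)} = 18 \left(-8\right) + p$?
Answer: $- \frac{739}{1783983} \approx -0.00041424$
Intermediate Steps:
$a{\left(y,p \right)} = -144 + p$
$o{\left(u \right)} = 0$ ($o{\left(u \right)} = u u 1 \cdot 0 = u u 0 = u^{2} \cdot 0 = 0$)
$s = -1783983$ ($s = \left(-144 - 1842\right) - 1781997 = -1986 - 1781997 = -1783983$)
$P{\left(D \right)} = D$ ($P{\left(D \right)} = D + 0 = D$)
$\frac{P{\left(739 \right)}}{s} = \frac{739}{-1783983} = 739 \left(- \frac{1}{1783983}\right) = - \frac{739}{1783983}$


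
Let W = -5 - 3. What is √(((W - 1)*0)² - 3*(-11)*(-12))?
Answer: 6*I*√11 ≈ 19.9*I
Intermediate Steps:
W = -8
√(((W - 1)*0)² - 3*(-11)*(-12)) = √(((-8 - 1)*0)² - 3*(-11)*(-12)) = √((-9*0)² + 33*(-12)) = √(0² - 396) = √(0 - 396) = √(-396) = 6*I*√11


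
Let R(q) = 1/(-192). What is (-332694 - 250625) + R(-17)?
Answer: -111997249/192 ≈ -5.8332e+5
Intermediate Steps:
R(q) = -1/192
(-332694 - 250625) + R(-17) = (-332694 - 250625) - 1/192 = -583319 - 1/192 = -111997249/192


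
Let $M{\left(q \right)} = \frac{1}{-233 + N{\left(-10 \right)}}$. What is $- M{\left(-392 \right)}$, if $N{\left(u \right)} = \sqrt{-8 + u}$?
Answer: $\frac{233}{54307} + \frac{3 i \sqrt{2}}{54307} \approx 0.0042904 + 7.8123 \cdot 10^{-5} i$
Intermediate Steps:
$M{\left(q \right)} = \frac{1}{-233 + 3 i \sqrt{2}}$ ($M{\left(q \right)} = \frac{1}{-233 + \sqrt{-8 - 10}} = \frac{1}{-233 + \sqrt{-18}} = \frac{1}{-233 + 3 i \sqrt{2}}$)
$- M{\left(-392 \right)} = - (- \frac{233}{54307} - \frac{3 i \sqrt{2}}{54307}) = \frac{233}{54307} + \frac{3 i \sqrt{2}}{54307}$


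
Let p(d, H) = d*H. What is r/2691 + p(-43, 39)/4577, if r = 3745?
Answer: 549046/535509 ≈ 1.0253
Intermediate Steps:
p(d, H) = H*d
r/2691 + p(-43, 39)/4577 = 3745/2691 + (39*(-43))/4577 = 3745*(1/2691) - 1677*1/4577 = 3745/2691 - 1677/4577 = 549046/535509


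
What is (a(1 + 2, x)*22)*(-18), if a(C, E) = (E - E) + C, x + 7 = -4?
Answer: -1188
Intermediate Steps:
x = -11 (x = -7 - 4 = -11)
a(C, E) = C (a(C, E) = 0 + C = C)
(a(1 + 2, x)*22)*(-18) = ((1 + 2)*22)*(-18) = (3*22)*(-18) = 66*(-18) = -1188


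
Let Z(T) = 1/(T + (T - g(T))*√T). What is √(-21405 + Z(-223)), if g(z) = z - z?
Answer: √223*√((4773316 + 4773315*I*√223)/(-1 - I*√223))/223 ≈ 1.0217e-6 + 146.3*I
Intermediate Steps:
g(z) = 0
Z(T) = 1/(T + T^(3/2)) (Z(T) = 1/(T + (T - 1*0)*√T) = 1/(T + (T + 0)*√T) = 1/(T + T*√T) = 1/(T + T^(3/2)))
√(-21405 + Z(-223)) = √(-21405 + 1/(-223 + (-223)^(3/2))) = √(-21405 + 1/(-223 - 223*I*√223))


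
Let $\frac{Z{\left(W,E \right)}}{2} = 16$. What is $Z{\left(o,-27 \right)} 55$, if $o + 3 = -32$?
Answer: $1760$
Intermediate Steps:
$o = -35$ ($o = -3 - 32 = -35$)
$Z{\left(W,E \right)} = 32$ ($Z{\left(W,E \right)} = 2 \cdot 16 = 32$)
$Z{\left(o,-27 \right)} 55 = 32 \cdot 55 = 1760$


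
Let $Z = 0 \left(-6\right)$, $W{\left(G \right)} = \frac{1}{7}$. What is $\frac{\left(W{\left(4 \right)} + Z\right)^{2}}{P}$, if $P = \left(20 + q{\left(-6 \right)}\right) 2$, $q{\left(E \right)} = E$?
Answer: $\frac{1}{1372} \approx 0.00072886$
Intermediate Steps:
$W{\left(G \right)} = \frac{1}{7}$
$P = 28$ ($P = \left(20 - 6\right) 2 = 14 \cdot 2 = 28$)
$Z = 0$
$\frac{\left(W{\left(4 \right)} + Z\right)^{2}}{P} = \frac{\left(\frac{1}{7} + 0\right)^{2}}{28} = \left(\frac{1}{7}\right)^{2} \cdot \frac{1}{28} = \frac{1}{49} \cdot \frac{1}{28} = \frac{1}{1372}$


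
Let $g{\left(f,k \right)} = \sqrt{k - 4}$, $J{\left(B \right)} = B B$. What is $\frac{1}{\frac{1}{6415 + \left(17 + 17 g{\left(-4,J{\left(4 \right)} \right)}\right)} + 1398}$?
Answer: $\frac{57831290520}{80848153138897} + \frac{34 \sqrt{3}}{80848153138897} \approx 0.00071531$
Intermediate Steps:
$J{\left(B \right)} = B^{2}$
$g{\left(f,k \right)} = \sqrt{-4 + k}$
$\frac{1}{\frac{1}{6415 + \left(17 + 17 g{\left(-4,J{\left(4 \right)} \right)}\right)} + 1398} = \frac{1}{\frac{1}{6415 + \left(17 + 17 \sqrt{-4 + 4^{2}}\right)} + 1398} = \frac{1}{\frac{1}{6415 + \left(17 + 17 \sqrt{-4 + 16}\right)} + 1398} = \frac{1}{\frac{1}{6415 + \left(17 + 17 \sqrt{12}\right)} + 1398} = \frac{1}{\frac{1}{6415 + \left(17 + 17 \cdot 2 \sqrt{3}\right)} + 1398} = \frac{1}{\frac{1}{6415 + \left(17 + 34 \sqrt{3}\right)} + 1398} = \frac{1}{\frac{1}{6432 + 34 \sqrt{3}} + 1398} = \frac{1}{1398 + \frac{1}{6432 + 34 \sqrt{3}}}$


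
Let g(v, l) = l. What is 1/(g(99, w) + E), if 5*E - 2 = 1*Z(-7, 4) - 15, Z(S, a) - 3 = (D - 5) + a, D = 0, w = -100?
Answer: -5/511 ≈ -0.0097847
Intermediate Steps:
Z(S, a) = -2 + a (Z(S, a) = 3 + ((0 - 5) + a) = 3 + (-5 + a) = -2 + a)
E = -11/5 (E = ⅖ + (1*(-2 + 4) - 15)/5 = ⅖ + (1*2 - 15)/5 = ⅖ + (2 - 15)/5 = ⅖ + (⅕)*(-13) = ⅖ - 13/5 = -11/5 ≈ -2.2000)
1/(g(99, w) + E) = 1/(-100 - 11/5) = 1/(-511/5) = -5/511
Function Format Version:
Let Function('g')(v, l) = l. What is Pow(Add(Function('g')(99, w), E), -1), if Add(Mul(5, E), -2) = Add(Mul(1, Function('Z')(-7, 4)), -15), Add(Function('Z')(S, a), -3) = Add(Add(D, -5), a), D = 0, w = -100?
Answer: Rational(-5, 511) ≈ -0.0097847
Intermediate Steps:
Function('Z')(S, a) = Add(-2, a) (Function('Z')(S, a) = Add(3, Add(Add(0, -5), a)) = Add(3, Add(-5, a)) = Add(-2, a))
E = Rational(-11, 5) (E = Add(Rational(2, 5), Mul(Rational(1, 5), Add(Mul(1, Add(-2, 4)), -15))) = Add(Rational(2, 5), Mul(Rational(1, 5), Add(Mul(1, 2), -15))) = Add(Rational(2, 5), Mul(Rational(1, 5), Add(2, -15))) = Add(Rational(2, 5), Mul(Rational(1, 5), -13)) = Add(Rational(2, 5), Rational(-13, 5)) = Rational(-11, 5) ≈ -2.2000)
Pow(Add(Function('g')(99, w), E), -1) = Pow(Add(-100, Rational(-11, 5)), -1) = Pow(Rational(-511, 5), -1) = Rational(-5, 511)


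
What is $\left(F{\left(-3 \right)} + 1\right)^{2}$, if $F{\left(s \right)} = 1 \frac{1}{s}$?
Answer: $\frac{4}{9} \approx 0.44444$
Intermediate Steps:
$F{\left(s \right)} = \frac{1}{s}$
$\left(F{\left(-3 \right)} + 1\right)^{2} = \left(\frac{1}{-3} + 1\right)^{2} = \left(- \frac{1}{3} + 1\right)^{2} = \left(\frac{2}{3}\right)^{2} = \frac{4}{9}$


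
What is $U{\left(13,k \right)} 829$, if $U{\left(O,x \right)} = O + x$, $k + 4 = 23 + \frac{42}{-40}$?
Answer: $\frac{513151}{20} \approx 25658.0$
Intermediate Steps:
$k = \frac{359}{20}$ ($k = -4 + \left(23 + \frac{42}{-40}\right) = -4 + \left(23 + 42 \left(- \frac{1}{40}\right)\right) = -4 + \left(23 - \frac{21}{20}\right) = -4 + \frac{439}{20} = \frac{359}{20} \approx 17.95$)
$U{\left(13,k \right)} 829 = \left(13 + \frac{359}{20}\right) 829 = \frac{619}{20} \cdot 829 = \frac{513151}{20}$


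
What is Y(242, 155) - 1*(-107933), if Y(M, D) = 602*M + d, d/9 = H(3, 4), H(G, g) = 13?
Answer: 253734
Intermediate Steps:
d = 117 (d = 9*13 = 117)
Y(M, D) = 117 + 602*M (Y(M, D) = 602*M + 117 = 117 + 602*M)
Y(242, 155) - 1*(-107933) = (117 + 602*242) - 1*(-107933) = (117 + 145684) + 107933 = 145801 + 107933 = 253734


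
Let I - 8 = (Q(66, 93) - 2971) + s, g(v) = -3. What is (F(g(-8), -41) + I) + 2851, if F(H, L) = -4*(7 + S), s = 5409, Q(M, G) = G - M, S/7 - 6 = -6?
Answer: 5296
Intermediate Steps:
S = 0 (S = 42 + 7*(-6) = 42 - 42 = 0)
F(H, L) = -28 (F(H, L) = -4*(7 + 0) = -4*7 = -28)
I = 2473 (I = 8 + (((93 - 1*66) - 2971) + 5409) = 8 + (((93 - 66) - 2971) + 5409) = 8 + ((27 - 2971) + 5409) = 8 + (-2944 + 5409) = 8 + 2465 = 2473)
(F(g(-8), -41) + I) + 2851 = (-28 + 2473) + 2851 = 2445 + 2851 = 5296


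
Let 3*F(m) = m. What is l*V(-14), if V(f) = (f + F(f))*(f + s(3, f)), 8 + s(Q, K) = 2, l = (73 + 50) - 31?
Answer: 103040/3 ≈ 34347.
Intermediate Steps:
F(m) = m/3
l = 92 (l = 123 - 31 = 92)
s(Q, K) = -6 (s(Q, K) = -8 + 2 = -6)
V(f) = 4*f*(-6 + f)/3 (V(f) = (f + f/3)*(f - 6) = (4*f/3)*(-6 + f) = 4*f*(-6 + f)/3)
l*V(-14) = 92*((4/3)*(-14)*(-6 - 14)) = 92*((4/3)*(-14)*(-20)) = 92*(1120/3) = 103040/3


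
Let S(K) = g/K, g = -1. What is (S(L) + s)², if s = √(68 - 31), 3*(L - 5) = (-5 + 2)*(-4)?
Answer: 2998/81 - 2*√37/9 ≈ 35.661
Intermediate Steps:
L = 9 (L = 5 + ((-5 + 2)*(-4))/3 = 5 + (-3*(-4))/3 = 5 + (⅓)*12 = 5 + 4 = 9)
S(K) = -1/K
s = √37 ≈ 6.0828
(S(L) + s)² = (-1/9 + √37)² = (-1*⅑ + √37)² = (-⅑ + √37)²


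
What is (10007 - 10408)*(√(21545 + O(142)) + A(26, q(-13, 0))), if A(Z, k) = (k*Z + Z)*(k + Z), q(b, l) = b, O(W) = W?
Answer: 1626456 - 401*√21687 ≈ 1.5674e+6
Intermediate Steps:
A(Z, k) = (Z + k)*(Z + Z*k) (A(Z, k) = (Z*k + Z)*(Z + k) = (Z + Z*k)*(Z + k) = (Z + k)*(Z + Z*k))
(10007 - 10408)*(√(21545 + O(142)) + A(26, q(-13, 0))) = (10007 - 10408)*(√(21545 + 142) + 26*(26 - 13 + (-13)² + 26*(-13))) = -401*(√21687 + 26*(26 - 13 + 169 - 338)) = -401*(√21687 + 26*(-156)) = -401*(√21687 - 4056) = -401*(-4056 + √21687) = 1626456 - 401*√21687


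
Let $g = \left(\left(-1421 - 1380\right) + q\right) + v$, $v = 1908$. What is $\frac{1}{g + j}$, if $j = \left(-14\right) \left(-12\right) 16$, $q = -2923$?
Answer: $- \frac{1}{1128} \approx -0.00088653$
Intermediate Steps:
$j = 2688$ ($j = 168 \cdot 16 = 2688$)
$g = -3816$ ($g = \left(\left(-1421 - 1380\right) - 2923\right) + 1908 = \left(-2801 - 2923\right) + 1908 = -5724 + 1908 = -3816$)
$\frac{1}{g + j} = \frac{1}{-3816 + 2688} = \frac{1}{-1128} = - \frac{1}{1128}$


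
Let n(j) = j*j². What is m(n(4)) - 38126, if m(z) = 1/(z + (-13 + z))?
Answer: -4384489/115 ≈ -38126.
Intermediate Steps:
n(j) = j³
m(z) = 1/(-13 + 2*z)
m(n(4)) - 38126 = 1/(-13 + 2*4³) - 38126 = 1/(-13 + 2*64) - 38126 = 1/(-13 + 128) - 38126 = 1/115 - 38126 = -4384489/115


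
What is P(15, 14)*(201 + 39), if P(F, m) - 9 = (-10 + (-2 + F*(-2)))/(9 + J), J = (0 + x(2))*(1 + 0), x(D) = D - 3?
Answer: 900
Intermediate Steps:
x(D) = -3 + D
J = -1 (J = (0 + (-3 + 2))*(1 + 0) = (0 - 1)*1 = -1*1 = -1)
P(F, m) = 15/2 - F/4 (P(F, m) = 9 + (-10 + (-2 + F*(-2)))/(9 - 1) = 9 + (-10 + (-2 - 2*F))/8 = 9 + (-12 - 2*F)*(⅛) = 9 + (-3/2 - F/4) = 15/2 - F/4)
P(15, 14)*(201 + 39) = (15/2 - ¼*15)*(201 + 39) = (15/2 - 15/4)*240 = (15/4)*240 = 900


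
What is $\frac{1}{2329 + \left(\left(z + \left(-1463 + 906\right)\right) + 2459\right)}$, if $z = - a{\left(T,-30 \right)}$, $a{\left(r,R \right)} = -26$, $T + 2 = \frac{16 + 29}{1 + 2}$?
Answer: $\frac{1}{4257} \approx 0.00023491$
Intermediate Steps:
$T = 13$ ($T = -2 + \frac{16 + 29}{1 + 2} = -2 + \frac{45}{3} = -2 + 45 \cdot \frac{1}{3} = -2 + 15 = 13$)
$z = 26$ ($z = \left(-1\right) \left(-26\right) = 26$)
$\frac{1}{2329 + \left(\left(z + \left(-1463 + 906\right)\right) + 2459\right)} = \frac{1}{2329 + \left(\left(26 + \left(-1463 + 906\right)\right) + 2459\right)} = \frac{1}{2329 + \left(\left(26 - 557\right) + 2459\right)} = \frac{1}{2329 + \left(-531 + 2459\right)} = \frac{1}{2329 + 1928} = \frac{1}{4257}$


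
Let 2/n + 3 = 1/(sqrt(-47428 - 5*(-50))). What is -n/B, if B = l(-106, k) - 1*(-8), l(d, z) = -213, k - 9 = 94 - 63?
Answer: -6*sqrt(5242)/(205*I + 1845*sqrt(5242)) ≈ -0.003252 + 4.9907e-6*I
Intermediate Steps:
k = 40 (k = 9 + (94 - 63) = 9 + 31 = 40)
B = -205 (B = -213 - 1*(-8) = -213 + 8 = -205)
n = 2/(-3 - I*sqrt(5242)/15726) (n = 2/(-3 + 1/(sqrt(-47428 - 5*(-50)))) = 2/(-3 + 1/(sqrt(-47428 + 250))) = 2/(-3 + 1/(sqrt(-47178))) = 2/(-3 + 1/(3*I*sqrt(5242))) = 2/(-3 - I*sqrt(5242)/15726) ≈ -0.66667 + 0.0010231*I)
-n/B = -(-6*sqrt(5242)/(I + 9*sqrt(5242)))/(-205) = -(-6*sqrt(5242)/(I + 9*sqrt(5242)))*(-1)/205 = -6*sqrt(5242)/(205*(I + 9*sqrt(5242)))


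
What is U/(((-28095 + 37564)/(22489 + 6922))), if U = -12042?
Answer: -354167262/9469 ≈ -37403.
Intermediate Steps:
U/(((-28095 + 37564)/(22489 + 6922))) = -12042*(22489 + 6922)/(-28095 + 37564) = -12042/(9469/29411) = -12042/(9469*(1/29411)) = -12042/9469/29411 = -12042*29411/9469 = -354167262/9469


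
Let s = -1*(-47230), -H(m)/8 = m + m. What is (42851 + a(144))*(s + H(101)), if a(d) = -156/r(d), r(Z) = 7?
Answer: 13675122814/7 ≈ 1.9536e+9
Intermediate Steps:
H(m) = -16*m (H(m) = -8*(m + m) = -16*m)
s = 47230
a(d) = -156/7
(42851 + a(144))*(s + H(101)) = (42851 - 156/7)*(47230 - 16*101) = 299801*(47230 - 1616)/7 = (299801/7)*45614 = 13675122814/7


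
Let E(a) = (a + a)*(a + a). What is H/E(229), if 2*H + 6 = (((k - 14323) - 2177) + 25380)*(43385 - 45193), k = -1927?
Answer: -6285515/209764 ≈ -29.965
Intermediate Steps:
E(a) = 4*a² (E(a) = (2*a)*(2*a) = 4*a²)
H = -6285515 (H = -3 + ((((-1927 - 14323) - 2177) + 25380)*(43385 - 45193))/2 = -3 + (((-16250 - 2177) + 25380)*(-1808))/2 = -3 + ((-18427 + 25380)*(-1808))/2 = -3 + (6953*(-1808))/2 = -3 + (½)*(-12571024) = -3 - 6285512 = -6285515)
H/E(229) = -6285515/(4*229²) = -6285515/(4*52441) = -6285515/209764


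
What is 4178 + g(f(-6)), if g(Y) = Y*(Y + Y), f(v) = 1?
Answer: 4180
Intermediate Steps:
g(Y) = 2*Y**2 (g(Y) = Y*(2*Y) = 2*Y**2)
4178 + g(f(-6)) = 4178 + 2*1**2 = 4178 + 2*1 = 4178 + 2 = 4180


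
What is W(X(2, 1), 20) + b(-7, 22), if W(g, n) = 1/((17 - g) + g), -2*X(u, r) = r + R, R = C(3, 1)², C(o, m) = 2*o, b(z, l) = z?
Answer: -118/17 ≈ -6.9412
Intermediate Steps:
R = 36 (R = (2*3)² = 6² = 36)
X(u, r) = -18 - r/2 (X(u, r) = -(r + 36)/2 = -(36 + r)/2 = -18 - r/2)
W(g, n) = 1/17
W(X(2, 1), 20) + b(-7, 22) = 1/17 - 7 = -118/17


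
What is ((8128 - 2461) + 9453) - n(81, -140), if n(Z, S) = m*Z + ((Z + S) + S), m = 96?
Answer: 7543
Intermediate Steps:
n(Z, S) = 2*S + 97*Z (n(Z, S) = 96*Z + ((Z + S) + S) = 96*Z + ((S + Z) + S) = 96*Z + (Z + 2*S) = 2*S + 97*Z)
((8128 - 2461) + 9453) - n(81, -140) = ((8128 - 2461) + 9453) - (2*(-140) + 97*81) = (5667 + 9453) - (-280 + 7857) = 15120 - 1*7577 = 15120 - 7577 = 7543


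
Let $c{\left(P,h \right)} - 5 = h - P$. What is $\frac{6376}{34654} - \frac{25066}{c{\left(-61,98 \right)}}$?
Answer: $- \frac{216897875}{1420814} \approx -152.66$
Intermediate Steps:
$c{\left(P,h \right)} = 5 + h - P$ ($c{\left(P,h \right)} = 5 - \left(P - h\right) = 5 + h - P$)
$\frac{6376}{34654} - \frac{25066}{c{\left(-61,98 \right)}} = \frac{6376}{34654} - \frac{25066}{5 + 98 - -61} = 6376 \cdot \frac{1}{34654} - \frac{25066}{5 + 98 + 61} = \frac{3188}{17327} - \frac{25066}{164} = \frac{3188}{17327} - \frac{12533}{82} = - \frac{216897875}{1420814}$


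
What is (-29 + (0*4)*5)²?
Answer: 841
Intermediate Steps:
(-29 + (0*4)*5)² = (-29 + 0*5)² = (-29 + 0)² = (-29)² = 841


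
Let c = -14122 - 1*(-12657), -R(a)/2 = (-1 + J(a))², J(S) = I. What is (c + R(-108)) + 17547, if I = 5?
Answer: 16050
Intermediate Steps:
J(S) = 5
R(a) = -32 (R(a) = -2*(-1 + 5)² = -2*4² = -2*16 = -32)
c = -1465 (c = -14122 + 12657 = -1465)
(c + R(-108)) + 17547 = (-1465 - 32) + 17547 = -1497 + 17547 = 16050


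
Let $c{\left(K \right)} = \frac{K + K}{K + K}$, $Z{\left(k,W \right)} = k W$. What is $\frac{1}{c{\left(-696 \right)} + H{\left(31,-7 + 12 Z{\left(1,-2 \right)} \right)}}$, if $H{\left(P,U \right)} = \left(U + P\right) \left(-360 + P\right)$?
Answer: $1$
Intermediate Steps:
$Z{\left(k,W \right)} = W k$
$c{\left(K \right)} = 1$ ($c{\left(K \right)} = \frac{2 K}{2 K} = 2 K \frac{1}{2 K} = 1$)
$H{\left(P,U \right)} = \left(-360 + P\right) \left(P + U\right)$ ($H{\left(P,U \right)} = \left(P + U\right) \left(-360 + P\right) = \left(-360 + P\right) \left(P + U\right)$)
$\frac{1}{c{\left(-696 \right)} + H{\left(31,-7 + 12 Z{\left(1,-2 \right)} \right)}} = \frac{1}{1 + \left(31^{2} - 11160 - 360 \left(-7 + 12 \left(\left(-2\right) 1\right)\right) + 31 \left(-7 + 12 \left(\left(-2\right) 1\right)\right)\right)} = \frac{1}{1 + \left(961 - 11160 - 360 \left(-7 + 12 \left(-2\right)\right) + 31 \left(-7 + 12 \left(-2\right)\right)\right)} = \frac{1}{1 + \left(961 - 11160 - 360 \left(-7 - 24\right) + 31 \left(-7 - 24\right)\right)} = \frac{1}{1 + \left(961 - 11160 - -11160 + 31 \left(-31\right)\right)} = \frac{1}{1 + \left(961 - 11160 + 11160 - 961\right)} = \frac{1}{1 + 0} = 1^{-1} = 1$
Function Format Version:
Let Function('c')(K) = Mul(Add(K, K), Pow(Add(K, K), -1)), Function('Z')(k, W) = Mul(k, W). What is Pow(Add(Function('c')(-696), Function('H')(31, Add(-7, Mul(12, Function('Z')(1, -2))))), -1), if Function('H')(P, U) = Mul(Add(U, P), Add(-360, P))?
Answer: 1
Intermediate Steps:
Function('Z')(k, W) = Mul(W, k)
Function('c')(K) = 1 (Function('c')(K) = Mul(Mul(2, K), Pow(Mul(2, K), -1)) = Mul(Mul(2, K), Mul(Rational(1, 2), Pow(K, -1))) = 1)
Function('H')(P, U) = Mul(Add(-360, P), Add(P, U)) (Function('H')(P, U) = Mul(Add(P, U), Add(-360, P)) = Mul(Add(-360, P), Add(P, U)))
Pow(Add(Function('c')(-696), Function('H')(31, Add(-7, Mul(12, Function('Z')(1, -2))))), -1) = Pow(Add(1, Add(Pow(31, 2), Mul(-360, 31), Mul(-360, Add(-7, Mul(12, Mul(-2, 1)))), Mul(31, Add(-7, Mul(12, Mul(-2, 1)))))), -1) = Pow(Add(1, Add(961, -11160, Mul(-360, Add(-7, Mul(12, -2))), Mul(31, Add(-7, Mul(12, -2))))), -1) = Pow(Add(1, Add(961, -11160, Mul(-360, Add(-7, -24)), Mul(31, Add(-7, -24)))), -1) = Pow(Add(1, Add(961, -11160, Mul(-360, -31), Mul(31, -31))), -1) = Pow(Add(1, Add(961, -11160, 11160, -961)), -1) = Pow(Add(1, 0), -1) = Pow(1, -1) = 1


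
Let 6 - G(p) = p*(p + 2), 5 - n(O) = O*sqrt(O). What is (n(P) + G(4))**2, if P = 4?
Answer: 441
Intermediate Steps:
n(O) = 5 - O**(3/2) (n(O) = 5 - O*sqrt(O) = 5 - O**(3/2))
G(p) = 6 - p*(2 + p) (G(p) = 6 - p*(p + 2) = 6 - p*(2 + p))
(n(P) + G(4))**2 = ((5 - 4**(3/2)) + (6 - 1*4**2 - 2*4))**2 = ((5 - 1*8) + (6 - 1*16 - 8))**2 = ((5 - 8) + (6 - 16 - 8))**2 = (-3 - 18)**2 = (-21)**2 = 441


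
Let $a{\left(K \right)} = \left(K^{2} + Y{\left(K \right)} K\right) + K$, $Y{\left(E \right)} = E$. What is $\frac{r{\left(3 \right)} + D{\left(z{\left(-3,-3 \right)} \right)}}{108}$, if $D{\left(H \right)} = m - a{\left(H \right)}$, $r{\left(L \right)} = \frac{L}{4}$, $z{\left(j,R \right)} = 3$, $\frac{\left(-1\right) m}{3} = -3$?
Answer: $- \frac{5}{48} \approx -0.10417$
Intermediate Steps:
$m = 9$ ($m = \left(-3\right) \left(-3\right) = 9$)
$r{\left(L \right)} = \frac{L}{4}$ ($r{\left(L \right)} = L \frac{1}{4} = \frac{L}{4}$)
$a{\left(K \right)} = K + 2 K^{2}$ ($a{\left(K \right)} = \left(K^{2} + K K\right) + K = \left(K^{2} + K^{2}\right) + K = 2 K^{2} + K = K + 2 K^{2}$)
$D{\left(H \right)} = 9 - H \left(1 + 2 H\right)$
$\frac{r{\left(3 \right)} + D{\left(z{\left(-3,-3 \right)} \right)}}{108} = \frac{\frac{1}{4} \cdot 3 + \left(9 - 3 \left(1 + 2 \cdot 3\right)\right)}{108} = \frac{\frac{3}{4} + \left(9 - 3 \left(1 + 6\right)\right)}{108} = \frac{\frac{3}{4} + \left(9 - 3 \cdot 7\right)}{108} = \frac{\frac{3}{4} + \left(9 - 21\right)}{108} = \frac{\frac{3}{4} - 12}{108} = \frac{1}{108} \left(- \frac{45}{4}\right) = - \frac{5}{48}$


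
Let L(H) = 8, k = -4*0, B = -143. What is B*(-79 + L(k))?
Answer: 10153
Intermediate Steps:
k = 0
B*(-79 + L(k)) = -143*(-79 + 8) = -143*(-71) = 10153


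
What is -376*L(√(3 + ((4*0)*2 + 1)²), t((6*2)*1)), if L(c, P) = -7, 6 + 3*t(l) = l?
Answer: 2632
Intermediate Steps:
t(l) = -2 + l/3
-376*L(√(3 + ((4*0)*2 + 1)²), t((6*2)*1)) = -376*(-7) = 2632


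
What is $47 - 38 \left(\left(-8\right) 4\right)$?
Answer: $1263$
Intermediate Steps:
$47 - 38 \left(\left(-8\right) 4\right) = 47 - -1216 = 47 + 1216 = 1263$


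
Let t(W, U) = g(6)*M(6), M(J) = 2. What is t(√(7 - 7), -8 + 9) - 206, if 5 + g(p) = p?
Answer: -204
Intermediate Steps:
g(p) = -5 + p
t(W, U) = 2 (t(W, U) = (-5 + 6)*2 = 1*2 = 2)
t(√(7 - 7), -8 + 9) - 206 = 2 - 206 = -204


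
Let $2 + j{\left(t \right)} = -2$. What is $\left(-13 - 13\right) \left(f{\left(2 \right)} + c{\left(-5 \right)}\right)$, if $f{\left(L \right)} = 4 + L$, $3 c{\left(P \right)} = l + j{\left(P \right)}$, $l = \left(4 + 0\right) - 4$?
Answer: $- \frac{364}{3} \approx -121.33$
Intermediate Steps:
$j{\left(t \right)} = -4$ ($j{\left(t \right)} = -2 - 2 = -4$)
$l = 0$ ($l = 4 - 4 = 0$)
$c{\left(P \right)} = - \frac{4}{3}$ ($c{\left(P \right)} = \frac{0 - 4}{3} = \frac{1}{3} \left(-4\right) = - \frac{4}{3}$)
$\left(-13 - 13\right) \left(f{\left(2 \right)} + c{\left(-5 \right)}\right) = \left(-13 - 13\right) \left(\left(4 + 2\right) - \frac{4}{3}\right) = \left(-13 - 13\right) \left(6 - \frac{4}{3}\right) = \left(-26\right) \frac{14}{3} = - \frac{364}{3}$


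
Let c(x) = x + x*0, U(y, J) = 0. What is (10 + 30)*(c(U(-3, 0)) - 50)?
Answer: -2000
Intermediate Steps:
c(x) = x (c(x) = x + 0 = x)
(10 + 30)*(c(U(-3, 0)) - 50) = (10 + 30)*(0 - 50) = 40*(-50) = -2000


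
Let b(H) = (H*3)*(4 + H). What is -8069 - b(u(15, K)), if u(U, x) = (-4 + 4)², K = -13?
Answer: -8069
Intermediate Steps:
u(U, x) = 0 (u(U, x) = 0² = 0)
b(H) = 3*H*(4 + H) (b(H) = (3*H)*(4 + H) = 3*H*(4 + H))
-8069 - b(u(15, K)) = -8069 - 3*0*(4 + 0) = -8069 - 3*0*4 = -8069 - 1*0 = -8069 + 0 = -8069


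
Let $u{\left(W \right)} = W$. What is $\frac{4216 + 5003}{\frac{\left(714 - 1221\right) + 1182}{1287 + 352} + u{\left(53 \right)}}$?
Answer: $\frac{2158563}{12506} \approx 172.6$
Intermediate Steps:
$\frac{4216 + 5003}{\frac{\left(714 - 1221\right) + 1182}{1287 + 352} + u{\left(53 \right)}} = \frac{4216 + 5003}{\frac{\left(714 - 1221\right) + 1182}{1287 + 352} + 53} = \frac{9219}{\frac{-507 + 1182}{1639} + 53} = \frac{9219}{675 \cdot \frac{1}{1639} + 53} = \frac{9219}{\frac{675}{1639} + 53} = \frac{9219}{\frac{87542}{1639}} = 9219 \cdot \frac{1639}{87542} = \frac{2158563}{12506}$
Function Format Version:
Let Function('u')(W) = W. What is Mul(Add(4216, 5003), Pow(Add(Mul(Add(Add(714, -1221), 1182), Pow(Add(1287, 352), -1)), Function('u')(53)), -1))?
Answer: Rational(2158563, 12506) ≈ 172.60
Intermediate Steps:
Mul(Add(4216, 5003), Pow(Add(Mul(Add(Add(714, -1221), 1182), Pow(Add(1287, 352), -1)), Function('u')(53)), -1)) = Mul(Add(4216, 5003), Pow(Add(Mul(Add(Add(714, -1221), 1182), Pow(Add(1287, 352), -1)), 53), -1)) = Mul(9219, Pow(Add(Mul(Add(-507, 1182), Pow(1639, -1)), 53), -1)) = Mul(9219, Pow(Add(Mul(675, Rational(1, 1639)), 53), -1)) = Mul(9219, Pow(Add(Rational(675, 1639), 53), -1)) = Mul(9219, Pow(Rational(87542, 1639), -1)) = Mul(9219, Rational(1639, 87542)) = Rational(2158563, 12506)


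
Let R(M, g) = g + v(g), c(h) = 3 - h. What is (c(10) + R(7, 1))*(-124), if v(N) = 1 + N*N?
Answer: 496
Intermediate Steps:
v(N) = 1 + N²
R(M, g) = 1 + g + g² (R(M, g) = g + (1 + g²) = 1 + g + g²)
(c(10) + R(7, 1))*(-124) = ((3 - 1*10) + (1 + 1 + 1²))*(-124) = ((3 - 10) + (1 + 1 + 1))*(-124) = (-7 + 3)*(-124) = -4*(-124) = 496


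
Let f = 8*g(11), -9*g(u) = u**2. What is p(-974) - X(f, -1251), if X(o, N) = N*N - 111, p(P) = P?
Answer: -1565864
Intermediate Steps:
g(u) = -u**2/9
f = -968/9 (f = 8*(-1/9*11**2) = 8*(-1/9*121) = 8*(-121/9) = -968/9 ≈ -107.56)
X(o, N) = -111 + N**2 (X(o, N) = N**2 - 111 = -111 + N**2)
p(-974) - X(f, -1251) = -974 - (-111 + (-1251)**2) = -974 - (-111 + 1565001) = -974 - 1*1564890 = -974 - 1564890 = -1565864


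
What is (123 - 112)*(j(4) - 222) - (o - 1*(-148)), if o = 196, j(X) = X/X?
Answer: -2775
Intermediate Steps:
j(X) = 1
(123 - 112)*(j(4) - 222) - (o - 1*(-148)) = (123 - 112)*(1 - 222) - (196 - 1*(-148)) = 11*(-221) - (196 + 148) = -2431 - 1*344 = -2431 - 344 = -2775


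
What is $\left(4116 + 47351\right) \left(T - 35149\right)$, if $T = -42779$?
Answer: $-4010720376$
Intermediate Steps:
$\left(4116 + 47351\right) \left(T - 35149\right) = \left(4116 + 47351\right) \left(-42779 - 35149\right) = 51467 \left(-77928\right) = -4010720376$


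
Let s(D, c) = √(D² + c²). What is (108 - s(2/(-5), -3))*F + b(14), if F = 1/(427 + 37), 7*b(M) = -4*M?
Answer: -901/116 - √229/2320 ≈ -7.7738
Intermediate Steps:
b(M) = -4*M/7 (b(M) = (-4*M)/7 = -4*M/7)
F = 1/464 ≈ 0.0021552
(108 - s(2/(-5), -3))*F + b(14) = (108 - √((2/(-5))² + (-3)²))*(1/464) - 4/7*14 = (108 - √((2*(-⅕))² + 9))*(1/464) - 8 = (108 - √((-⅖)² + 9))*(1/464) - 8 = (108 - √(4/25 + 9))*(1/464) - 8 = (108 - √(229/25))*(1/464) - 8 = (108 - √229/5)*(1/464) - 8 = (27/116 - √229/2320) - 8 = -901/116 - √229/2320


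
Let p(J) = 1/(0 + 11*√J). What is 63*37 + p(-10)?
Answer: 2331 - I*√10/110 ≈ 2331.0 - 0.028748*I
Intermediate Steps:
p(J) = 1/(11*√J)
63*37 + p(-10) = 63*37 + 1/(11*√(-10)) = 2331 + (-I*√10/10)/11 = 2331 - I*√10/110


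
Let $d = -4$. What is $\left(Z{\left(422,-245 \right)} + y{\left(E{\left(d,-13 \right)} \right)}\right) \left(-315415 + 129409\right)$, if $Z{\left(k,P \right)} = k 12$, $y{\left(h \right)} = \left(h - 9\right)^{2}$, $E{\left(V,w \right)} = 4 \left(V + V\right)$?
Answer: $-1254610470$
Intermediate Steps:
$E{\left(V,w \right)} = 8 V$ ($E{\left(V,w \right)} = 4 \cdot 2 V = 8 V$)
$y{\left(h \right)} = \left(-9 + h\right)^{2}$
$Z{\left(k,P \right)} = 12 k$
$\left(Z{\left(422,-245 \right)} + y{\left(E{\left(d,-13 \right)} \right)}\right) \left(-315415 + 129409\right) = \left(12 \cdot 422 + \left(-9 + 8 \left(-4\right)\right)^{2}\right) \left(-315415 + 129409\right) = \left(5064 + \left(-9 - 32\right)^{2}\right) \left(-186006\right) = \left(5064 + \left(-41\right)^{2}\right) \left(-186006\right) = \left(5064 + 1681\right) \left(-186006\right) = 6745 \left(-186006\right) = -1254610470$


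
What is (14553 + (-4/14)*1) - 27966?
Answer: -93893/7 ≈ -13413.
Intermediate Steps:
(14553 + (-4/14)*1) - 27966 = (14553 + ((1/14)*(-4))*1) - 27966 = (14553 - 2/7*1) - 27966 = (14553 - 2/7) - 27966 = 101869/7 - 27966 = -93893/7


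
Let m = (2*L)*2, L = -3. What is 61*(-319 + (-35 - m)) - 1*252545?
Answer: -273407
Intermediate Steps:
m = -12 (m = (2*(-3))*2 = -6*2 = -12)
61*(-319 + (-35 - m)) - 1*252545 = 61*(-319 + (-35 - 1*(-12))) - 1*252545 = 61*(-319 + (-35 + 12)) - 252545 = 61*(-319 - 23) - 252545 = 61*(-342) - 252545 = -20862 - 252545 = -273407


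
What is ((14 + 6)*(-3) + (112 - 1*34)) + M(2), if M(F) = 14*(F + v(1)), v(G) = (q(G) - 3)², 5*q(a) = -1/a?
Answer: 4734/25 ≈ 189.36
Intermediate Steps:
q(a) = -1/(5*a) (q(a) = (-1/a)/5 = -1/(5*a))
v(G) = (-3 - 1/(5*G))² (v(G) = (-1/(5*G) - 3)² = (-3 - 1/(5*G))²)
M(F) = 3584/25 + 14*F (M(F) = 14*(F + (1/25)*(1 + 15*1)²/1²) = 14*(F + (1/25)*1*(1 + 15)²) = 14*(F + (1/25)*1*16²) = 14*(F + (1/25)*1*256) = 14*(F + 256/25) = 14*(256/25 + F) = 3584/25 + 14*F)
((14 + 6)*(-3) + (112 - 1*34)) + M(2) = ((14 + 6)*(-3) + (112 - 1*34)) + (3584/25 + 14*2) = (20*(-3) + (112 - 34)) + (3584/25 + 28) = (-60 + 78) + 4284/25 = 18 + 4284/25 = 4734/25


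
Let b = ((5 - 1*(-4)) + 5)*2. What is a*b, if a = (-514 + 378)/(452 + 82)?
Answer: -1904/267 ≈ -7.1311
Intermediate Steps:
a = -68/267 (a = -136/534 = -136*1/534 = -68/267 ≈ -0.25468)
b = 28 (b = ((5 + 4) + 5)*2 = (9 + 5)*2 = 14*2 = 28)
a*b = -68/267*28 = -1904/267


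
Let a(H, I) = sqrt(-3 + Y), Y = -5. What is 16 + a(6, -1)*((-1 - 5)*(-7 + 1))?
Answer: 16 + 72*I*sqrt(2) ≈ 16.0 + 101.82*I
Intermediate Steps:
a(H, I) = 2*I*sqrt(2) (a(H, I) = sqrt(-3 - 5) = sqrt(-8) = 2*I*sqrt(2))
16 + a(6, -1)*((-1 - 5)*(-7 + 1)) = 16 + (2*I*sqrt(2))*((-1 - 5)*(-7 + 1)) = 16 + (2*I*sqrt(2))*(-6*(-6)) = 16 + (2*I*sqrt(2))*36 = 16 + 72*I*sqrt(2)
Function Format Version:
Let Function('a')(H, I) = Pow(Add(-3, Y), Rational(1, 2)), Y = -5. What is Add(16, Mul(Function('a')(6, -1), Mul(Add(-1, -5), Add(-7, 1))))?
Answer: Add(16, Mul(72, I, Pow(2, Rational(1, 2)))) ≈ Add(16.000, Mul(101.82, I))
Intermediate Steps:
Function('a')(H, I) = Mul(2, I, Pow(2, Rational(1, 2))) (Function('a')(H, I) = Pow(Add(-3, -5), Rational(1, 2)) = Pow(-8, Rational(1, 2)) = Mul(2, I, Pow(2, Rational(1, 2))))
Add(16, Mul(Function('a')(6, -1), Mul(Add(-1, -5), Add(-7, 1)))) = Add(16, Mul(Mul(2, I, Pow(2, Rational(1, 2))), Mul(Add(-1, -5), Add(-7, 1)))) = Add(16, Mul(Mul(2, I, Pow(2, Rational(1, 2))), Mul(-6, -6))) = Add(16, Mul(Mul(2, I, Pow(2, Rational(1, 2))), 36)) = Add(16, Mul(72, I, Pow(2, Rational(1, 2))))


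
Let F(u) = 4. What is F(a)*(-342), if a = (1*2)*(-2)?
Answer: -1368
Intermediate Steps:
a = -4 (a = 2*(-2) = -4)
F(a)*(-342) = 4*(-342) = -1368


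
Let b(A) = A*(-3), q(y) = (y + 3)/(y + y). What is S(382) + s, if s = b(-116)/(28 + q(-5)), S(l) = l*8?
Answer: 144212/47 ≈ 3068.3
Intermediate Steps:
S(l) = 8*l
q(y) = (3 + y)/(2*y) (q(y) = (3 + y)/((2*y)) = (3 + y)*(1/(2*y)) = (3 + y)/(2*y))
b(A) = -3*A
s = 580/47 (s = (-3*(-116))/(28 + (½)*(3 - 5)/(-5)) = 348/(28 + (½)*(-⅕)*(-2)) = 348/(28 + ⅕) = 348/(141/5) = (5/141)*348 = 580/47 ≈ 12.340)
S(382) + s = 8*382 + 580/47 = 3056 + 580/47 = 144212/47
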